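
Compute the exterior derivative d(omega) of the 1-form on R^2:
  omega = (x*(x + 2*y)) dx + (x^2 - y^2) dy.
d(omega) = 0

For a 1-form omega = sum_i f_i dx_i, the exterior derivative is
  d(omega) = sum_{i < j} (∂f_j/∂x_i - ∂f_i/∂x_j) dx_i ∧ dx_j.

Assembling: d(omega) = 0.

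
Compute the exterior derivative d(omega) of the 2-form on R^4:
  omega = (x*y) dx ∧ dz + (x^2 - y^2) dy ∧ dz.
d(omega) = (x) dx ∧ dy ∧ dz

For a 2-form omega = sum_{i<j} g_{ij} dx_i ∧ dx_j, the exterior derivative is
  d(omega) = sum_{i<j} d(g_{ij}) ∧ dx_i ∧ dx_j = sum_{i<j, k} (∂g_{ij}/∂x_k) dx_k ∧ dx_i ∧ dx_j.
Expand each term, using dx_k ∧ dx_i ∧ dx_j = sgn(permutation) dx_{(a)} ∧ dx_{(b)} ∧ dx_{(c)} with (a < b < c) sorted:
  d(x*y) includes (∂/∂y)(x*y) dy = (x) dy, which multiplied by dx ∧ dz gives (-x) dx ∧ dy ∧ dz
  d(x^2 - y^2) includes (∂/∂x)(x^2 - y^2) dx = (2*x) dx, which multiplied by dy ∧ dz gives (2*x) dx ∧ dy ∧ dz
Collecting like 3-forms: d(omega) = (x) dx ∧ dy ∧ dz.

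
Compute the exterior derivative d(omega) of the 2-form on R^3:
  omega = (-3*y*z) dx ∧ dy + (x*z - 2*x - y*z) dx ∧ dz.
d(omega) = (-3*y + z) dx ∧ dy ∧ dz

For a 2-form omega = sum_{i<j} g_{ij} dx_i ∧ dx_j, the exterior derivative is
  d(omega) = sum_{i<j} d(g_{ij}) ∧ dx_i ∧ dx_j = sum_{i<j, k} (∂g_{ij}/∂x_k) dx_k ∧ dx_i ∧ dx_j.
Expand each term, using dx_k ∧ dx_i ∧ dx_j = sgn(permutation) dx_{(a)} ∧ dx_{(b)} ∧ dx_{(c)} with (a < b < c) sorted:
  d(-3*y*z) includes (∂/∂z)(-3*y*z) dz = (-3*y) dz, which multiplied by dx ∧ dy gives (-3*y) dx ∧ dy ∧ dz
  d(x*z - 2*x - y*z) includes (∂/∂y)(x*z - 2*x - y*z) dy = (-z) dy, which multiplied by dx ∧ dz gives (z) dx ∧ dy ∧ dz
Collecting like 3-forms: d(omega) = (-3*y + z) dx ∧ dy ∧ dz.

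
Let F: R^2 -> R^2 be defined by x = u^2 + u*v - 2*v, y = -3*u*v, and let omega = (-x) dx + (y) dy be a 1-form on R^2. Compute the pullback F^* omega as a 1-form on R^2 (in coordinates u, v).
F^* omega = (-2*u^3 - 3*u^2*v + 8*u*v^2 + 4*u*v + 2*v^2) du + (-u^3 + 8*u^2*v + 2*u^2 + 4*u*v - 4*v) dv

Using F^*(f dg) = (f ∘ F) d(g ∘ F), substitute each coordinate x_i by F_i(u, v) in f_i, and replace dx_i by d F_i = (∂F_i/∂u) du + (∂F_i/∂v) dv.
  For the x component: f_1(F) = -u^2 - u*v + 2*v; d F_1 = (2*u + v) du + (u - 2) dv
  For the y component: f_2(F) = -3*u*v; d F_2 = (-3*v) du + (-3*u) dv
Combining and collecting du, dv coefficients:
  coeff of du: -2*u^3 - 3*u^2*v + 8*u*v^2 + 4*u*v + 2*v^2
  coeff of dv: -u^3 + 8*u^2*v + 2*u^2 + 4*u*v - 4*v
F^* omega = (-2*u^3 - 3*u^2*v + 8*u*v^2 + 4*u*v + 2*v^2) du + (-u^3 + 8*u^2*v + 2*u^2 + 4*u*v - 4*v) dv.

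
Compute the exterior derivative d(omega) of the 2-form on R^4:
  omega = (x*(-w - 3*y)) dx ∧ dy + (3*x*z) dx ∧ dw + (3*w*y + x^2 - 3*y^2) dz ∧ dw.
d(omega) = (-x) dx ∧ dy ∧ dw + (-x) dx ∧ dz ∧ dw + (3*w - 6*y) dy ∧ dz ∧ dw

For a 2-form omega = sum_{i<j} g_{ij} dx_i ∧ dx_j, the exterior derivative is
  d(omega) = sum_{i<j} d(g_{ij}) ∧ dx_i ∧ dx_j = sum_{i<j, k} (∂g_{ij}/∂x_k) dx_k ∧ dx_i ∧ dx_j.
Expand each term, using dx_k ∧ dx_i ∧ dx_j = sgn(permutation) dx_{(a)} ∧ dx_{(b)} ∧ dx_{(c)} with (a < b < c) sorted:
  d(x*(-w - 3*y)) includes (∂/∂w)(x*(-w - 3*y)) dw = (-x) dw, which multiplied by dx ∧ dy gives (-x) dx ∧ dy ∧ dw
  d(3*x*z) includes (∂/∂z)(3*x*z) dz = (3*x) dz, which multiplied by dx ∧ dw gives (-3*x) dx ∧ dz ∧ dw
  d(3*w*y + x^2 - 3*y^2) includes (∂/∂x)(3*w*y + x^2 - 3*y^2) dx = (2*x) dx, which multiplied by dz ∧ dw gives (2*x) dx ∧ dz ∧ dw
  d(3*w*y + x^2 - 3*y^2) includes (∂/∂y)(3*w*y + x^2 - 3*y^2) dy = (3*w - 6*y) dy, which multiplied by dz ∧ dw gives (3*w - 6*y) dy ∧ dz ∧ dw
Collecting like 3-forms: d(omega) = (-x) dx ∧ dy ∧ dw + (-x) dx ∧ dz ∧ dw + (3*w - 6*y) dy ∧ dz ∧ dw.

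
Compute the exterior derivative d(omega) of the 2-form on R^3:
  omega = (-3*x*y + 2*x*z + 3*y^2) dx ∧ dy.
d(omega) = (2*x) dx ∧ dy ∧ dz

For a 2-form omega = sum_{i<j} g_{ij} dx_i ∧ dx_j, the exterior derivative is
  d(omega) = sum_{i<j} d(g_{ij}) ∧ dx_i ∧ dx_j = sum_{i<j, k} (∂g_{ij}/∂x_k) dx_k ∧ dx_i ∧ dx_j.
Expand each term, using dx_k ∧ dx_i ∧ dx_j = sgn(permutation) dx_{(a)} ∧ dx_{(b)} ∧ dx_{(c)} with (a < b < c) sorted:
  d(-3*x*y + 2*x*z + 3*y^2) includes (∂/∂z)(-3*x*y + 2*x*z + 3*y^2) dz = (2*x) dz, which multiplied by dx ∧ dy gives (2*x) dx ∧ dy ∧ dz
Collecting like 3-forms: d(omega) = (2*x) dx ∧ dy ∧ dz.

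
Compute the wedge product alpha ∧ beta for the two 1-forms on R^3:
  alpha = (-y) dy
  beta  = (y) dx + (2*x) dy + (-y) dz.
alpha ∧ beta = (y^2) dx ∧ dy + (y^2) dy ∧ dz

Distribute the wedge, using dx_i ∧ dx_j = -dx_j ∧ dx_i and dx_i ∧ dx_i = 0. For each pair (i, j) with i < j, the coefficient of dx_i ∧ dx_j in alpha ∧ beta is (alpha_i * beta_j - alpha_j * beta_i). Collecting: alpha ∧ beta = (y^2) dx ∧ dy + (y^2) dy ∧ dz.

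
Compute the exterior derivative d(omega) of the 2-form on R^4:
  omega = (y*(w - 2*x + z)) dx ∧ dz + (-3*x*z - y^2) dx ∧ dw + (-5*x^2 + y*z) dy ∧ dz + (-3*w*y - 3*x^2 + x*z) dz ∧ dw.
d(omega) = (-w - 8*x - z) dx ∧ dy ∧ dz + (-3*x + y + z) dx ∧ dz ∧ dw + (2*y) dx ∧ dy ∧ dw + (-3*w) dy ∧ dz ∧ dw

For a 2-form omega = sum_{i<j} g_{ij} dx_i ∧ dx_j, the exterior derivative is
  d(omega) = sum_{i<j} d(g_{ij}) ∧ dx_i ∧ dx_j = sum_{i<j, k} (∂g_{ij}/∂x_k) dx_k ∧ dx_i ∧ dx_j.
Expand each term, using dx_k ∧ dx_i ∧ dx_j = sgn(permutation) dx_{(a)} ∧ dx_{(b)} ∧ dx_{(c)} with (a < b < c) sorted:
  d(y*(w - 2*x + z)) includes (∂/∂y)(y*(w - 2*x + z)) dy = (w - 2*x + z) dy, which multiplied by dx ∧ dz gives (-w + 2*x - z) dx ∧ dy ∧ dz
  d(y*(w - 2*x + z)) includes (∂/∂w)(y*(w - 2*x + z)) dw = (y) dw, which multiplied by dx ∧ dz gives (y) dx ∧ dz ∧ dw
  d(-3*x*z - y^2) includes (∂/∂y)(-3*x*z - y^2) dy = (-2*y) dy, which multiplied by dx ∧ dw gives (2*y) dx ∧ dy ∧ dw
  d(-3*x*z - y^2) includes (∂/∂z)(-3*x*z - y^2) dz = (-3*x) dz, which multiplied by dx ∧ dw gives (3*x) dx ∧ dz ∧ dw
  d(-5*x^2 + y*z) includes (∂/∂x)(-5*x^2 + y*z) dx = (-10*x) dx, which multiplied by dy ∧ dz gives (-10*x) dx ∧ dy ∧ dz
  d(-3*w*y - 3*x^2 + x*z) includes (∂/∂x)(-3*w*y - 3*x^2 + x*z) dx = (-6*x + z) dx, which multiplied by dz ∧ dw gives (-6*x + z) dx ∧ dz ∧ dw
  d(-3*w*y - 3*x^2 + x*z) includes (∂/∂y)(-3*w*y - 3*x^2 + x*z) dy = (-3*w) dy, which multiplied by dz ∧ dw gives (-3*w) dy ∧ dz ∧ dw
Collecting like 3-forms: d(omega) = (-w - 8*x - z) dx ∧ dy ∧ dz + (-3*x + y + z) dx ∧ dz ∧ dw + (2*y) dx ∧ dy ∧ dw + (-3*w) dy ∧ dz ∧ dw.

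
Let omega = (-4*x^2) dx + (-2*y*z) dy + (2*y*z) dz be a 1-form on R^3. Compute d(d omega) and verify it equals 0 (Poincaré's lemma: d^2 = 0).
d(d omega) = 0

Step 1: d omega = sum_{i<j} (∂f_j/∂x_i - ∂f_i/∂x_j) dx_i ∧ dx_j:
  coeff of dx ∧ dy: 0
  coeff of dx ∧ dz: 0
  coeff of dy ∧ dz: 2*y + 2*z
Step 2: Apply d again to each 2-form coefficient. The only possible 3-form in R^3 is dx ∧ dy ∧ dz, with coefficient
  ∂(coeff of dy∧dz)/∂x - ∂(coeff of dx∧dz)/∂y + ∂(coeff of dx∧dy)/∂z
  = ∂/∂x (2*y + 2*z) - ∂/∂y (0) + ∂/∂z (0).
Each of these terms simplifies to sums of mixed partials that cancel in pairs. The result is 0 (by equality of mixed partials for smooth functions — Schwarz / Clairaut).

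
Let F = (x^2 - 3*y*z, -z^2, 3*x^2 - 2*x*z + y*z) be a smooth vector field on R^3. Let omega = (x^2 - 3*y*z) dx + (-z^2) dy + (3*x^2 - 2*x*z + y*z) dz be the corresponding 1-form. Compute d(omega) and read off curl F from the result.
d(omega) = (3*z) dy ∧ dz + (-6*x - 3*y + 2*z) dz ∧ dx + (3*z) dx ∧ dy; curl F = (3*z, -6*x - 3*y + 2*z, 3*z)

d omega = sum_{i<j} (∂f_j/∂x_i - ∂f_i/∂x_j) dx_i ∧ dx_j. Under the identification (dy ∧ dz, dz ∧ dx, dx ∧ dy) ↔ (e_x, e_y, e_z), the coefficients are exactly the components of curl F. Compute:
  ∂R/∂y - ∂Q/∂z = (z) - (-2*z) = 3*z
  ∂P/∂z - ∂R/∂x = (-3*y) - (6*x - 2*z) = -6*x - 3*y + 2*z
  ∂Q/∂x - ∂P/∂y = (0) - (-3*z) = 3*z.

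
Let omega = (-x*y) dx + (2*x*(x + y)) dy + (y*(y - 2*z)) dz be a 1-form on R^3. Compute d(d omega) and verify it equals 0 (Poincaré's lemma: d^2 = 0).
d(d omega) = 0

Step 1: d omega = sum_{i<j} (∂f_j/∂x_i - ∂f_i/∂x_j) dx_i ∧ dx_j:
  coeff of dx ∧ dy: 5*x + 2*y
  coeff of dx ∧ dz: 0
  coeff of dy ∧ dz: 2*y - 2*z
Step 2: Apply d again to each 2-form coefficient. The only possible 3-form in R^3 is dx ∧ dy ∧ dz, with coefficient
  ∂(coeff of dy∧dz)/∂x - ∂(coeff of dx∧dz)/∂y + ∂(coeff of dx∧dy)/∂z
  = ∂/∂x (2*y - 2*z) - ∂/∂y (0) + ∂/∂z (5*x + 2*y).
Each of these terms simplifies to sums of mixed partials that cancel in pairs. The result is 0 (by equality of mixed partials for smooth functions — Schwarz / Clairaut).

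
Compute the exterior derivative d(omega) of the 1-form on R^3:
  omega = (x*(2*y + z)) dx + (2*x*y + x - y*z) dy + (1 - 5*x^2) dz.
d(omega) = (-2*x + 2*y + 1) dx ∧ dy + (-11*x) dx ∧ dz + (y) dy ∧ dz

For a 1-form omega = sum_i f_i dx_i, the exterior derivative is
  d(omega) = sum_{i < j} (∂f_j/∂x_i - ∂f_i/∂x_j) dx_i ∧ dx_j.
  coefficient of dx ∧ dy: ∂f_2/∂x - ∂f_1/∂y = ∂(2*x*y + x - y*z)/∂x - ∂(x*(2*y + z))/∂y = -2*x + 2*y + 1
  coefficient of dx ∧ dz: ∂f_3/∂x - ∂f_1/∂z = ∂(1 - 5*x^2)/∂x - ∂(x*(2*y + z))/∂z = -11*x
  coefficient of dy ∧ dz: ∂f_3/∂y - ∂f_2/∂z = ∂(1 - 5*x^2)/∂y - ∂(2*x*y + x - y*z)/∂z = y
Assembling: d(omega) = (-2*x + 2*y + 1) dx ∧ dy + (-11*x) dx ∧ dz + (y) dy ∧ dz.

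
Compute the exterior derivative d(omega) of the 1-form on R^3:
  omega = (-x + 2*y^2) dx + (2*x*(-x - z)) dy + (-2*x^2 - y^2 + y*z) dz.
d(omega) = (-4*x - 4*y - 2*z) dx ∧ dy + (-4*x) dx ∧ dz + (2*x - 2*y + z) dy ∧ dz

For a 1-form omega = sum_i f_i dx_i, the exterior derivative is
  d(omega) = sum_{i < j} (∂f_j/∂x_i - ∂f_i/∂x_j) dx_i ∧ dx_j.
  coefficient of dx ∧ dy: ∂f_2/∂x - ∂f_1/∂y = ∂(2*x*(-x - z))/∂x - ∂(-x + 2*y^2)/∂y = -4*x - 4*y - 2*z
  coefficient of dx ∧ dz: ∂f_3/∂x - ∂f_1/∂z = ∂(-2*x^2 - y^2 + y*z)/∂x - ∂(-x + 2*y^2)/∂z = -4*x
  coefficient of dy ∧ dz: ∂f_3/∂y - ∂f_2/∂z = ∂(-2*x^2 - y^2 + y*z)/∂y - ∂(2*x*(-x - z))/∂z = 2*x - 2*y + z
Assembling: d(omega) = (-4*x - 4*y - 2*z) dx ∧ dy + (-4*x) dx ∧ dz + (2*x - 2*y + z) dy ∧ dz.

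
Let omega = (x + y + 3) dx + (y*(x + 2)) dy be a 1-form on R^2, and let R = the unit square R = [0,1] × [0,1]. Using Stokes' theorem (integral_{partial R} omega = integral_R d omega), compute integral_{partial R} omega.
integral_(partial R) omega = -1/2

Stokes: integral_partial_R omega = integral_R d omega with d omega = (∂Q/∂x - ∂P/∂y) dx ∧ dy.
  ∂Q/∂x = y
  ∂P/∂y = 1
  integrand = ∂Q/∂x - ∂P/∂y = y - 1.
Integrating over R: integral_0^1 integral_0^1 (y - 1) dx dy = -1/2.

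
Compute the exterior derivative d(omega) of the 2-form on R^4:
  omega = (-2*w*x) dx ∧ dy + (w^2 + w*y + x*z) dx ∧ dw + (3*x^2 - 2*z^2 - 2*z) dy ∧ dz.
d(omega) = (-w - 2*x) dx ∧ dy ∧ dw + (-x) dx ∧ dz ∧ dw + (6*x) dx ∧ dy ∧ dz

For a 2-form omega = sum_{i<j} g_{ij} dx_i ∧ dx_j, the exterior derivative is
  d(omega) = sum_{i<j} d(g_{ij}) ∧ dx_i ∧ dx_j = sum_{i<j, k} (∂g_{ij}/∂x_k) dx_k ∧ dx_i ∧ dx_j.
Expand each term, using dx_k ∧ dx_i ∧ dx_j = sgn(permutation) dx_{(a)} ∧ dx_{(b)} ∧ dx_{(c)} with (a < b < c) sorted:
  d(-2*w*x) includes (∂/∂w)(-2*w*x) dw = (-2*x) dw, which multiplied by dx ∧ dy gives (-2*x) dx ∧ dy ∧ dw
  d(w^2 + w*y + x*z) includes (∂/∂y)(w^2 + w*y + x*z) dy = (w) dy, which multiplied by dx ∧ dw gives (-w) dx ∧ dy ∧ dw
  d(w^2 + w*y + x*z) includes (∂/∂z)(w^2 + w*y + x*z) dz = (x) dz, which multiplied by dx ∧ dw gives (-x) dx ∧ dz ∧ dw
  d(3*x^2 - 2*z^2 - 2*z) includes (∂/∂x)(3*x^2 - 2*z^2 - 2*z) dx = (6*x) dx, which multiplied by dy ∧ dz gives (6*x) dx ∧ dy ∧ dz
Collecting like 3-forms: d(omega) = (-w - 2*x) dx ∧ dy ∧ dw + (-x) dx ∧ dz ∧ dw + (6*x) dx ∧ dy ∧ dz.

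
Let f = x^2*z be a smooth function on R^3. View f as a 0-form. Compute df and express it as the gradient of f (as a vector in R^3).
df = (2*x*z) dx + (0) dy + (x^2) dz; grad f = (2*x*z, 0, x^2)

For a 0-form f, d f = (∂f/∂x) dx + (∂f/∂y) dy + (∂f/∂z) dz. The components of the vector representation are exactly the entries of grad f in Cartesian coordinates:
  ∂f/∂x = 2*x*z
  ∂f/∂y = 0
  ∂f/∂z = x^2.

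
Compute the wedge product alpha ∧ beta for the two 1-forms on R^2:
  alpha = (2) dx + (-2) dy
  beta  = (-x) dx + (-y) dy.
alpha ∧ beta = (-2*x - 2*y) dx ∧ dy

Distribute the wedge, using dx_i ∧ dx_j = -dx_j ∧ dx_i and dx_i ∧ dx_i = 0. For each pair (i, j) with i < j, the coefficient of dx_i ∧ dx_j in alpha ∧ beta is (alpha_i * beta_j - alpha_j * beta_i). Collecting: alpha ∧ beta = (-2*x - 2*y) dx ∧ dy.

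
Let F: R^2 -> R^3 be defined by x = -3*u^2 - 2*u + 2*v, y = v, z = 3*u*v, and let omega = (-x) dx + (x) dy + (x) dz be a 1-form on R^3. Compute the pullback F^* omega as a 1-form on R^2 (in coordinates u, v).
F^* omega = (-18*u^3 - 9*u^2*v - 18*u^2 + 6*u*v - 4*u + 6*v^2 + 4*v) du + (-9*u^3 - 3*u^2 + 6*u*v + 2*u - 2*v) dv

Using F^*(f dg) = (f ∘ F) d(g ∘ F), substitute each coordinate x_i by F_i(u, v) in f_i, and replace dx_i by d F_i = (∂F_i/∂u) du + (∂F_i/∂v) dv.
  For the x component: f_1(F) = 3*u^2 + 2*u - 2*v; d F_1 = (-6*u - 2) du + (2) dv
  For the y component: f_2(F) = -3*u^2 - 2*u + 2*v; d F_2 = (0) du + (1) dv
  For the z component: f_3(F) = -3*u^2 - 2*u + 2*v; d F_3 = (3*v) du + (3*u) dv
Combining and collecting du, dv coefficients:
  coeff of du: -18*u^3 - 9*u^2*v - 18*u^2 + 6*u*v - 4*u + 6*v^2 + 4*v
  coeff of dv: -9*u^3 - 3*u^2 + 6*u*v + 2*u - 2*v
F^* omega = (-18*u^3 - 9*u^2*v - 18*u^2 + 6*u*v - 4*u + 6*v^2 + 4*v) du + (-9*u^3 - 3*u^2 + 6*u*v + 2*u - 2*v) dv.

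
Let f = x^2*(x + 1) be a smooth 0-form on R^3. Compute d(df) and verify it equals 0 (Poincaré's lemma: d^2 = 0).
d(df) = 0

Step 1: df = sum_i (∂f/∂x_i) dx_i = (x*(3*x + 2)) dx + (0) dy + (0) dz.
Step 2: Apply d again. Using the 1-form formula, the coefficient of dx ∧ dy in d(df) is ∂^2 f/∂x ∂y - ∂^2 f/∂y ∂x = (0) - (0) = 0 (equality of mixed partials for smooth f).
Similarly for dx ∧ dz and dy ∧ dz — all coefficients vanish. So d(df) = 0.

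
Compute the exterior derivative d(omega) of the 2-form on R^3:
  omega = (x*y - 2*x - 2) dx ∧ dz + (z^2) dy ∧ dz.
d(omega) = (-x) dx ∧ dy ∧ dz

For a 2-form omega = sum_{i<j} g_{ij} dx_i ∧ dx_j, the exterior derivative is
  d(omega) = sum_{i<j} d(g_{ij}) ∧ dx_i ∧ dx_j = sum_{i<j, k} (∂g_{ij}/∂x_k) dx_k ∧ dx_i ∧ dx_j.
Expand each term, using dx_k ∧ dx_i ∧ dx_j = sgn(permutation) dx_{(a)} ∧ dx_{(b)} ∧ dx_{(c)} with (a < b < c) sorted:
  d(x*y - 2*x - 2) includes (∂/∂y)(x*y - 2*x - 2) dy = (x) dy, which multiplied by dx ∧ dz gives (-x) dx ∧ dy ∧ dz
Collecting like 3-forms: d(omega) = (-x) dx ∧ dy ∧ dz.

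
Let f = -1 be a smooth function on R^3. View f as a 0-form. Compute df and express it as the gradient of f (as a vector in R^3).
df = (0) dx + (0) dy + (0) dz; grad f = (0, 0, 0)

For a 0-form f, d f = (∂f/∂x) dx + (∂f/∂y) dy + (∂f/∂z) dz. The components of the vector representation are exactly the entries of grad f in Cartesian coordinates:
  ∂f/∂x = 0
  ∂f/∂y = 0
  ∂f/∂z = 0.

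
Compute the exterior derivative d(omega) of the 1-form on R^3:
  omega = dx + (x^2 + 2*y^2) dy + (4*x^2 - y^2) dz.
d(omega) = (2*x) dx ∧ dy + (8*x) dx ∧ dz + (-2*y) dy ∧ dz

For a 1-form omega = sum_i f_i dx_i, the exterior derivative is
  d(omega) = sum_{i < j} (∂f_j/∂x_i - ∂f_i/∂x_j) dx_i ∧ dx_j.
  coefficient of dx ∧ dy: ∂f_2/∂x - ∂f_1/∂y = ∂(x^2 + 2*y^2)/∂x - ∂(1)/∂y = 2*x
  coefficient of dx ∧ dz: ∂f_3/∂x - ∂f_1/∂z = ∂(4*x^2 - y^2)/∂x - ∂(1)/∂z = 8*x
  coefficient of dy ∧ dz: ∂f_3/∂y - ∂f_2/∂z = ∂(4*x^2 - y^2)/∂y - ∂(x^2 + 2*y^2)/∂z = -2*y
Assembling: d(omega) = (2*x) dx ∧ dy + (8*x) dx ∧ dz + (-2*y) dy ∧ dz.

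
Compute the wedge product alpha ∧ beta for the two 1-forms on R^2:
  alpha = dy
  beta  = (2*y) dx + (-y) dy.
alpha ∧ beta = (-2*y) dx ∧ dy

Distribute the wedge, using dx_i ∧ dx_j = -dx_j ∧ dx_i and dx_i ∧ dx_i = 0. For each pair (i, j) with i < j, the coefficient of dx_i ∧ dx_j in alpha ∧ beta is (alpha_i * beta_j - alpha_j * beta_i). Collecting: alpha ∧ beta = (-2*y) dx ∧ dy.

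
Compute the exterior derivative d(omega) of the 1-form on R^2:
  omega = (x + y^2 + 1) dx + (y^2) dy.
d(omega) = (-2*y) dx ∧ dy

For a 1-form omega = sum_i f_i dx_i, the exterior derivative is
  d(omega) = sum_{i < j} (∂f_j/∂x_i - ∂f_i/∂x_j) dx_i ∧ dx_j.
  coefficient of dx ∧ dy: ∂f_2/∂x - ∂f_1/∂y = ∂(y^2)/∂x - ∂(x + y^2 + 1)/∂y = -2*y
Assembling: d(omega) = (-2*y) dx ∧ dy.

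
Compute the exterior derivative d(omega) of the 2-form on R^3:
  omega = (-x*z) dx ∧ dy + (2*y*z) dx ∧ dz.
d(omega) = (-x - 2*z) dx ∧ dy ∧ dz

For a 2-form omega = sum_{i<j} g_{ij} dx_i ∧ dx_j, the exterior derivative is
  d(omega) = sum_{i<j} d(g_{ij}) ∧ dx_i ∧ dx_j = sum_{i<j, k} (∂g_{ij}/∂x_k) dx_k ∧ dx_i ∧ dx_j.
Expand each term, using dx_k ∧ dx_i ∧ dx_j = sgn(permutation) dx_{(a)} ∧ dx_{(b)} ∧ dx_{(c)} with (a < b < c) sorted:
  d(-x*z) includes (∂/∂z)(-x*z) dz = (-x) dz, which multiplied by dx ∧ dy gives (-x) dx ∧ dy ∧ dz
  d(2*y*z) includes (∂/∂y)(2*y*z) dy = (2*z) dy, which multiplied by dx ∧ dz gives (-2*z) dx ∧ dy ∧ dz
Collecting like 3-forms: d(omega) = (-x - 2*z) dx ∧ dy ∧ dz.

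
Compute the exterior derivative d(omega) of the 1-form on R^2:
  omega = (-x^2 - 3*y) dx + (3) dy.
d(omega) = (3) dx ∧ dy

For a 1-form omega = sum_i f_i dx_i, the exterior derivative is
  d(omega) = sum_{i < j} (∂f_j/∂x_i - ∂f_i/∂x_j) dx_i ∧ dx_j.
  coefficient of dx ∧ dy: ∂f_2/∂x - ∂f_1/∂y = ∂(3)/∂x - ∂(-x^2 - 3*y)/∂y = 3
Assembling: d(omega) = (3) dx ∧ dy.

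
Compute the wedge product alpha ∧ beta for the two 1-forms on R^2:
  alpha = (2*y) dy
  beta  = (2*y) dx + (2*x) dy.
alpha ∧ beta = (-4*y^2) dx ∧ dy

Distribute the wedge, using dx_i ∧ dx_j = -dx_j ∧ dx_i and dx_i ∧ dx_i = 0. For each pair (i, j) with i < j, the coefficient of dx_i ∧ dx_j in alpha ∧ beta is (alpha_i * beta_j - alpha_j * beta_i). Collecting: alpha ∧ beta = (-4*y^2) dx ∧ dy.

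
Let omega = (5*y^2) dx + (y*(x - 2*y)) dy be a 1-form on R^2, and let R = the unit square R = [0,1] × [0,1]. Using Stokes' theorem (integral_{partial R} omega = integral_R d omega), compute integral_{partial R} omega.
integral_(partial R) omega = -9/2

Stokes: integral_partial_R omega = integral_R d omega with d omega = (∂Q/∂x - ∂P/∂y) dx ∧ dy.
  ∂Q/∂x = y
  ∂P/∂y = 10*y
  integrand = ∂Q/∂x - ∂P/∂y = -9*y.
Integrating over R: integral_0^1 integral_0^1 (-9*y) dx dy = -9/2.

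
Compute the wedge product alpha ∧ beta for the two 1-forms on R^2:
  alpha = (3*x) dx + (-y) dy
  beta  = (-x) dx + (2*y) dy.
alpha ∧ beta = (5*x*y) dx ∧ dy

Distribute the wedge, using dx_i ∧ dx_j = -dx_j ∧ dx_i and dx_i ∧ dx_i = 0. For each pair (i, j) with i < j, the coefficient of dx_i ∧ dx_j in alpha ∧ beta is (alpha_i * beta_j - alpha_j * beta_i). Collecting: alpha ∧ beta = (5*x*y) dx ∧ dy.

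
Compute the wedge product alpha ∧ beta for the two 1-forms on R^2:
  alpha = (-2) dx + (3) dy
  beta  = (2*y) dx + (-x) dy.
alpha ∧ beta = (2*x - 6*y) dx ∧ dy

Distribute the wedge, using dx_i ∧ dx_j = -dx_j ∧ dx_i and dx_i ∧ dx_i = 0. For each pair (i, j) with i < j, the coefficient of dx_i ∧ dx_j in alpha ∧ beta is (alpha_i * beta_j - alpha_j * beta_i). Collecting: alpha ∧ beta = (2*x - 6*y) dx ∧ dy.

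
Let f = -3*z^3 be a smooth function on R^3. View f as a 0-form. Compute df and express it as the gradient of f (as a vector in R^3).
df = (0) dx + (0) dy + (-9*z^2) dz; grad f = (0, 0, -9*z^2)

For a 0-form f, d f = (∂f/∂x) dx + (∂f/∂y) dy + (∂f/∂z) dz. The components of the vector representation are exactly the entries of grad f in Cartesian coordinates:
  ∂f/∂x = 0
  ∂f/∂y = 0
  ∂f/∂z = -9*z^2.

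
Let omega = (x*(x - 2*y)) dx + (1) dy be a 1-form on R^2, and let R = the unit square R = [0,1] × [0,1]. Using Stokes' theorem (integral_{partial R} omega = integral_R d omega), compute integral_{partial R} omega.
integral_(partial R) omega = 1

Stokes: integral_partial_R omega = integral_R d omega with d omega = (∂Q/∂x - ∂P/∂y) dx ∧ dy.
  ∂Q/∂x = 0
  ∂P/∂y = -2*x
  integrand = ∂Q/∂x - ∂P/∂y = 2*x.
Integrating over R: integral_0^1 integral_0^1 (2*x) dx dy = 1.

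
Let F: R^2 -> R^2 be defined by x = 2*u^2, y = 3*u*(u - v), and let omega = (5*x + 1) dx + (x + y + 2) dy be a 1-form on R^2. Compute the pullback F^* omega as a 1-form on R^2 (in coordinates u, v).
F^* omega = (70*u^3 - 33*u^2*v + 9*u*v^2 + 16*u - 6*v) du + (3*u*(-5*u^2 + 3*u*v - 2)) dv

Using F^*(f dg) = (f ∘ F) d(g ∘ F), substitute each coordinate x_i by F_i(u, v) in f_i, and replace dx_i by d F_i = (∂F_i/∂u) du + (∂F_i/∂v) dv.
  For the x component: f_1(F) = 10*u^2 + 1; d F_1 = (4*u) du + (0) dv
  For the y component: f_2(F) = 5*u^2 - 3*u*v + 2; d F_2 = (6*u - 3*v) du + (-3*u) dv
Combining and collecting du, dv coefficients:
  coeff of du: 70*u^3 - 33*u^2*v + 9*u*v^2 + 16*u - 6*v
  coeff of dv: 3*u*(-5*u^2 + 3*u*v - 2)
F^* omega = (70*u^3 - 33*u^2*v + 9*u*v^2 + 16*u - 6*v) du + (3*u*(-5*u^2 + 3*u*v - 2)) dv.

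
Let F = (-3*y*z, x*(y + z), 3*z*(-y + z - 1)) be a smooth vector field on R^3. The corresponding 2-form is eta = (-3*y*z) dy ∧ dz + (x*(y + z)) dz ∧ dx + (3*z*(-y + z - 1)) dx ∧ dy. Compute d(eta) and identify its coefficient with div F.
d(eta) = (x - 3*y + 6*z - 3) dx ∧ dy ∧ dz; div F = x - 3*y + 6*z - 3

For a 2-form in R^3 of the form above, applying d gives a 3-form with coefficient ∂P/∂x + ∂Q/∂y + ∂R/∂z:
  ∂P/∂x = 0
  ∂Q/∂y = x
  ∂R/∂z = -3*y + 6*z - 3
Sum = x - 3*y + 6*z - 3, which is exactly div F.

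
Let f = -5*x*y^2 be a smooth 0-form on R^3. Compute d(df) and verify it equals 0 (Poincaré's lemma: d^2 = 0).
d(df) = 0

Step 1: df = sum_i (∂f/∂x_i) dx_i = (-5*y^2) dx + (-10*x*y) dy + (0) dz.
Step 2: Apply d again. Using the 1-form formula, the coefficient of dx ∧ dy in d(df) is ∂^2 f/∂x ∂y - ∂^2 f/∂y ∂x = (-10*y) - (-10*y) = 0 (equality of mixed partials for smooth f).
Similarly for dx ∧ dz and dy ∧ dz — all coefficients vanish. So d(df) = 0.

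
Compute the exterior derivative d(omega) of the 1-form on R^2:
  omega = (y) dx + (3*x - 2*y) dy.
d(omega) = (2) dx ∧ dy

For a 1-form omega = sum_i f_i dx_i, the exterior derivative is
  d(omega) = sum_{i < j} (∂f_j/∂x_i - ∂f_i/∂x_j) dx_i ∧ dx_j.
  coefficient of dx ∧ dy: ∂f_2/∂x - ∂f_1/∂y = ∂(3*x - 2*y)/∂x - ∂(y)/∂y = 2
Assembling: d(omega) = (2) dx ∧ dy.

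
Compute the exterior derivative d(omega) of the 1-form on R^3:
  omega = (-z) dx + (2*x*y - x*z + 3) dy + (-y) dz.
d(omega) = (2*y - z) dx ∧ dy + (1) dx ∧ dz + (x - 1) dy ∧ dz

For a 1-form omega = sum_i f_i dx_i, the exterior derivative is
  d(omega) = sum_{i < j} (∂f_j/∂x_i - ∂f_i/∂x_j) dx_i ∧ dx_j.
  coefficient of dx ∧ dy: ∂f_2/∂x - ∂f_1/∂y = ∂(2*x*y - x*z + 3)/∂x - ∂(-z)/∂y = 2*y - z
  coefficient of dx ∧ dz: ∂f_3/∂x - ∂f_1/∂z = ∂(-y)/∂x - ∂(-z)/∂z = 1
  coefficient of dy ∧ dz: ∂f_3/∂y - ∂f_2/∂z = ∂(-y)/∂y - ∂(2*x*y - x*z + 3)/∂z = x - 1
Assembling: d(omega) = (2*y - z) dx ∧ dy + (1) dx ∧ dz + (x - 1) dy ∧ dz.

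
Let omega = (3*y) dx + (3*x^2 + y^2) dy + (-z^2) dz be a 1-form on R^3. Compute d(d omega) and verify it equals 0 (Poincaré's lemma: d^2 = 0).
d(d omega) = 0

Step 1: d omega = sum_{i<j} (∂f_j/∂x_i - ∂f_i/∂x_j) dx_i ∧ dx_j:
  coeff of dx ∧ dy: 6*x - 3
  coeff of dx ∧ dz: 0
  coeff of dy ∧ dz: 0
Step 2: Apply d again to each 2-form coefficient. The only possible 3-form in R^3 is dx ∧ dy ∧ dz, with coefficient
  ∂(coeff of dy∧dz)/∂x - ∂(coeff of dx∧dz)/∂y + ∂(coeff of dx∧dy)/∂z
  = ∂/∂x (0) - ∂/∂y (0) + ∂/∂z (6*x - 3).
Each of these terms simplifies to sums of mixed partials that cancel in pairs. The result is 0 (by equality of mixed partials for smooth functions — Schwarz / Clairaut).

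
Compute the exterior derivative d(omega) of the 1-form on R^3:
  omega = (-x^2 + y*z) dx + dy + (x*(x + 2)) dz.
d(omega) = (-z) dx ∧ dy + (2*x - y + 2) dx ∧ dz

For a 1-form omega = sum_i f_i dx_i, the exterior derivative is
  d(omega) = sum_{i < j} (∂f_j/∂x_i - ∂f_i/∂x_j) dx_i ∧ dx_j.
  coefficient of dx ∧ dy: ∂f_2/∂x - ∂f_1/∂y = ∂(1)/∂x - ∂(-x^2 + y*z)/∂y = -z
  coefficient of dx ∧ dz: ∂f_3/∂x - ∂f_1/∂z = ∂(x*(x + 2))/∂x - ∂(-x^2 + y*z)/∂z = 2*x - y + 2
Assembling: d(omega) = (-z) dx ∧ dy + (2*x - y + 2) dx ∧ dz.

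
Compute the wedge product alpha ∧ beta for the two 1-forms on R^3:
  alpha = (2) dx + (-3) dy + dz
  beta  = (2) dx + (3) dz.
alpha ∧ beta = (4) dx ∧ dz + (6) dx ∧ dy + (-9) dy ∧ dz

Distribute the wedge, using dx_i ∧ dx_j = -dx_j ∧ dx_i and dx_i ∧ dx_i = 0. For each pair (i, j) with i < j, the coefficient of dx_i ∧ dx_j in alpha ∧ beta is (alpha_i * beta_j - alpha_j * beta_i). Collecting: alpha ∧ beta = (4) dx ∧ dz + (6) dx ∧ dy + (-9) dy ∧ dz.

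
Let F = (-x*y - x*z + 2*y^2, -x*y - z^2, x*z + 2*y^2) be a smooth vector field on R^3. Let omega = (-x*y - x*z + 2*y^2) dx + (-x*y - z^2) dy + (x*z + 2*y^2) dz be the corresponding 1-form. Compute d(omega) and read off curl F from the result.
d(omega) = (4*y + 2*z) dy ∧ dz + (-x - z) dz ∧ dx + (x - 5*y) dx ∧ dy; curl F = (4*y + 2*z, -x - z, x - 5*y)

d omega = sum_{i<j} (∂f_j/∂x_i - ∂f_i/∂x_j) dx_i ∧ dx_j. Under the identification (dy ∧ dz, dz ∧ dx, dx ∧ dy) ↔ (e_x, e_y, e_z), the coefficients are exactly the components of curl F. Compute:
  ∂R/∂y - ∂Q/∂z = (4*y) - (-2*z) = 4*y + 2*z
  ∂P/∂z - ∂R/∂x = (-x) - (z) = -x - z
  ∂Q/∂x - ∂P/∂y = (-y) - (-x + 4*y) = x - 5*y.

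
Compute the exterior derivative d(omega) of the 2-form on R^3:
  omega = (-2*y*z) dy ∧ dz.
d(omega) = 0

For a 2-form omega = sum_{i<j} g_{ij} dx_i ∧ dx_j, the exterior derivative is
  d(omega) = sum_{i<j} d(g_{ij}) ∧ dx_i ∧ dx_j = sum_{i<j, k} (∂g_{ij}/∂x_k) dx_k ∧ dx_i ∧ dx_j.
Expand each term, using dx_k ∧ dx_i ∧ dx_j = sgn(permutation) dx_{(a)} ∧ dx_{(b)} ∧ dx_{(c)} with (a < b < c) sorted:

Collecting like 3-forms: d(omega) = 0.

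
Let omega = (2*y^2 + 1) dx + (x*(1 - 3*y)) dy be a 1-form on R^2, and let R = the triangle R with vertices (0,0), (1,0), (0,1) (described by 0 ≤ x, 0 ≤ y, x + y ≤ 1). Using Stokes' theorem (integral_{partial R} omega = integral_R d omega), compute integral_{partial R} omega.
integral_(partial R) omega = -2/3

Stokes: integral_partial_R omega = integral_R d omega with d omega = (∂Q/∂x - ∂P/∂y) dx ∧ dy.
  ∂Q/∂x = 1 - 3*y
  ∂P/∂y = 4*y
  integrand = ∂Q/∂x - ∂P/∂y = 1 - 7*y.
Integrating over R: integral_0^1 integral_0^{1-x} (1 - 7*y) dy dx = -2/3.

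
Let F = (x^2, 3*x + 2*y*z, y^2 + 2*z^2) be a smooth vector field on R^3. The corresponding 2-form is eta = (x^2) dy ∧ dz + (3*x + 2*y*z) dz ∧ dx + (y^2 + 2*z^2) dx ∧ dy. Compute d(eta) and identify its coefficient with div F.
d(eta) = (2*x + 6*z) dx ∧ dy ∧ dz; div F = 2*x + 6*z

For a 2-form in R^3 of the form above, applying d gives a 3-form with coefficient ∂P/∂x + ∂Q/∂y + ∂R/∂z:
  ∂P/∂x = 2*x
  ∂Q/∂y = 2*z
  ∂R/∂z = 4*z
Sum = 2*x + 6*z, which is exactly div F.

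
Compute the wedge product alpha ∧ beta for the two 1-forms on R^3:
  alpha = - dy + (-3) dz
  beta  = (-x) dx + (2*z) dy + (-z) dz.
alpha ∧ beta = (-x) dx ∧ dy + (7*z) dy ∧ dz + (-3*x) dx ∧ dz

Distribute the wedge, using dx_i ∧ dx_j = -dx_j ∧ dx_i and dx_i ∧ dx_i = 0. For each pair (i, j) with i < j, the coefficient of dx_i ∧ dx_j in alpha ∧ beta is (alpha_i * beta_j - alpha_j * beta_i). Collecting: alpha ∧ beta = (-x) dx ∧ dy + (7*z) dy ∧ dz + (-3*x) dx ∧ dz.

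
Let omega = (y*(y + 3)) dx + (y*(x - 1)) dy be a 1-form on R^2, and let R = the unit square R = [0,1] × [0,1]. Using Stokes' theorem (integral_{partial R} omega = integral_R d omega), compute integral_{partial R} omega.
integral_(partial R) omega = -7/2

Stokes: integral_partial_R omega = integral_R d omega with d omega = (∂Q/∂x - ∂P/∂y) dx ∧ dy.
  ∂Q/∂x = y
  ∂P/∂y = 2*y + 3
  integrand = ∂Q/∂x - ∂P/∂y = -y - 3.
Integrating over R: integral_0^1 integral_0^1 (-y - 3) dx dy = -7/2.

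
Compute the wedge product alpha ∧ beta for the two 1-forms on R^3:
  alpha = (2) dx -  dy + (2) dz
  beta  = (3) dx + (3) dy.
alpha ∧ beta = (9) dx ∧ dy + (-6) dx ∧ dz + (-6) dy ∧ dz

Distribute the wedge, using dx_i ∧ dx_j = -dx_j ∧ dx_i and dx_i ∧ dx_i = 0. For each pair (i, j) with i < j, the coefficient of dx_i ∧ dx_j in alpha ∧ beta is (alpha_i * beta_j - alpha_j * beta_i). Collecting: alpha ∧ beta = (9) dx ∧ dy + (-6) dx ∧ dz + (-6) dy ∧ dz.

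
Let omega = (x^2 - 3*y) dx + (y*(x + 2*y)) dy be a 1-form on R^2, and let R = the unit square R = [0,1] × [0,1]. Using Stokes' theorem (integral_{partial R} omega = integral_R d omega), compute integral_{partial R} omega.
integral_(partial R) omega = 7/2

Stokes: integral_partial_R omega = integral_R d omega with d omega = (∂Q/∂x - ∂P/∂y) dx ∧ dy.
  ∂Q/∂x = y
  ∂P/∂y = -3
  integrand = ∂Q/∂x - ∂P/∂y = y + 3.
Integrating over R: integral_0^1 integral_0^1 (y + 3) dx dy = 7/2.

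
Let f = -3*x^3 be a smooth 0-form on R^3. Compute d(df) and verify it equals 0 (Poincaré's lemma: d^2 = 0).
d(df) = 0

Step 1: df = sum_i (∂f/∂x_i) dx_i = (-9*x^2) dx + (0) dy + (0) dz.
Step 2: Apply d again. Using the 1-form formula, the coefficient of dx ∧ dy in d(df) is ∂^2 f/∂x ∂y - ∂^2 f/∂y ∂x = (0) - (0) = 0 (equality of mixed partials for smooth f).
Similarly for dx ∧ dz and dy ∧ dz — all coefficients vanish. So d(df) = 0.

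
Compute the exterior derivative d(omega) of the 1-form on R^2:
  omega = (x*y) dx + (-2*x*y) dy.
d(omega) = (-x - 2*y) dx ∧ dy

For a 1-form omega = sum_i f_i dx_i, the exterior derivative is
  d(omega) = sum_{i < j} (∂f_j/∂x_i - ∂f_i/∂x_j) dx_i ∧ dx_j.
  coefficient of dx ∧ dy: ∂f_2/∂x - ∂f_1/∂y = ∂(-2*x*y)/∂x - ∂(x*y)/∂y = -x - 2*y
Assembling: d(omega) = (-x - 2*y) dx ∧ dy.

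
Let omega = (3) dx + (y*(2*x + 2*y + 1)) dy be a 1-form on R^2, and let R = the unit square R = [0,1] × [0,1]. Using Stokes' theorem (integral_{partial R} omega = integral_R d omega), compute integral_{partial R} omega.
integral_(partial R) omega = 1

Stokes: integral_partial_R omega = integral_R d omega with d omega = (∂Q/∂x - ∂P/∂y) dx ∧ dy.
  ∂Q/∂x = 2*y
  ∂P/∂y = 0
  integrand = ∂Q/∂x - ∂P/∂y = 2*y.
Integrating over R: integral_0^1 integral_0^1 (2*y) dx dy = 1.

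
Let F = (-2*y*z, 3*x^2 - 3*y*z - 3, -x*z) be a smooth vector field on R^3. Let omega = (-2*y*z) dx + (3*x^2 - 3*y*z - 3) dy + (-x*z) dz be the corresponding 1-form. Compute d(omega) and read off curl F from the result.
d(omega) = (3*y) dy ∧ dz + (-2*y + z) dz ∧ dx + (6*x + 2*z) dx ∧ dy; curl F = (3*y, -2*y + z, 6*x + 2*z)

d omega = sum_{i<j} (∂f_j/∂x_i - ∂f_i/∂x_j) dx_i ∧ dx_j. Under the identification (dy ∧ dz, dz ∧ dx, dx ∧ dy) ↔ (e_x, e_y, e_z), the coefficients are exactly the components of curl F. Compute:
  ∂R/∂y - ∂Q/∂z = (0) - (-3*y) = 3*y
  ∂P/∂z - ∂R/∂x = (-2*y) - (-z) = -2*y + z
  ∂Q/∂x - ∂P/∂y = (6*x) - (-2*z) = 6*x + 2*z.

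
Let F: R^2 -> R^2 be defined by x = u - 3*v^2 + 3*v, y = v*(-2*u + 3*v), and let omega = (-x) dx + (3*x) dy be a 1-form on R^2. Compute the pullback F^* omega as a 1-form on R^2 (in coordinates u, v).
F^* omega = (-6*u*v - u + 18*v^3 - 15*v^2 - 3*v) du + (-6*u^2 + 18*u*v^2 + 6*u*v - 3*u - 72*v^3 + 81*v^2 - 9*v) dv

Using F^*(f dg) = (f ∘ F) d(g ∘ F), substitute each coordinate x_i by F_i(u, v) in f_i, and replace dx_i by d F_i = (∂F_i/∂u) du + (∂F_i/∂v) dv.
  For the x component: f_1(F) = -u + 3*v^2 - 3*v; d F_1 = (1) du + (3 - 6*v) dv
  For the y component: f_2(F) = 3*u - 9*v^2 + 9*v; d F_2 = (-2*v) du + (-2*u + 6*v) dv
Combining and collecting du, dv coefficients:
  coeff of du: -6*u*v - u + 18*v^3 - 15*v^2 - 3*v
  coeff of dv: -6*u^2 + 18*u*v^2 + 6*u*v - 3*u - 72*v^3 + 81*v^2 - 9*v
F^* omega = (-6*u*v - u + 18*v^3 - 15*v^2 - 3*v) du + (-6*u^2 + 18*u*v^2 + 6*u*v - 3*u - 72*v^3 + 81*v^2 - 9*v) dv.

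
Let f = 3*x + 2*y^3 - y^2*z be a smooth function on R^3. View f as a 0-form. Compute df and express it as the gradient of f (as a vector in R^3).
df = (3) dx + (2*y*(3*y - z)) dy + (-y^2) dz; grad f = (3, 2*y*(3*y - z), -y^2)

For a 0-form f, d f = (∂f/∂x) dx + (∂f/∂y) dy + (∂f/∂z) dz. The components of the vector representation are exactly the entries of grad f in Cartesian coordinates:
  ∂f/∂x = 3
  ∂f/∂y = 2*y*(3*y - z)
  ∂f/∂z = -y^2.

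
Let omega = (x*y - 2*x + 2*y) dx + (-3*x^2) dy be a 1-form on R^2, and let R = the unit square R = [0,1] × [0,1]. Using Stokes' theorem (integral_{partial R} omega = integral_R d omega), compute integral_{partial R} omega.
integral_(partial R) omega = -11/2

Stokes: integral_partial_R omega = integral_R d omega with d omega = (∂Q/∂x - ∂P/∂y) dx ∧ dy.
  ∂Q/∂x = -6*x
  ∂P/∂y = x + 2
  integrand = ∂Q/∂x - ∂P/∂y = -7*x - 2.
Integrating over R: integral_0^1 integral_0^1 (-7*x - 2) dx dy = -11/2.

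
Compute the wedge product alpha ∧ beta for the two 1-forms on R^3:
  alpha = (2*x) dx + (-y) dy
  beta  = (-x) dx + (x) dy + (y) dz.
alpha ∧ beta = (x*(2*x - y)) dx ∧ dy + (2*x*y) dx ∧ dz + (-y^2) dy ∧ dz

Distribute the wedge, using dx_i ∧ dx_j = -dx_j ∧ dx_i and dx_i ∧ dx_i = 0. For each pair (i, j) with i < j, the coefficient of dx_i ∧ dx_j in alpha ∧ beta is (alpha_i * beta_j - alpha_j * beta_i). Collecting: alpha ∧ beta = (x*(2*x - y)) dx ∧ dy + (2*x*y) dx ∧ dz + (-y^2) dy ∧ dz.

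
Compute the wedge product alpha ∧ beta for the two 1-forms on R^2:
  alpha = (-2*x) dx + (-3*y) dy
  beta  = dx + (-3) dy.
alpha ∧ beta = (6*x + 3*y) dx ∧ dy

Distribute the wedge, using dx_i ∧ dx_j = -dx_j ∧ dx_i and dx_i ∧ dx_i = 0. For each pair (i, j) with i < j, the coefficient of dx_i ∧ dx_j in alpha ∧ beta is (alpha_i * beta_j - alpha_j * beta_i). Collecting: alpha ∧ beta = (6*x + 3*y) dx ∧ dy.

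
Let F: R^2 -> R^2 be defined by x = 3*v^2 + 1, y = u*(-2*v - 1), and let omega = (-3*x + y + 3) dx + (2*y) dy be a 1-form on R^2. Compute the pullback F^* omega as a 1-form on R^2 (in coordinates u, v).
F^* omega = (2*u*(4*v^2 + 4*v + 1)) du + (8*u^2*v + 4*u^2 - 12*u*v^2 - 6*u*v - 54*v^3) dv

Using F^*(f dg) = (f ∘ F) d(g ∘ F), substitute each coordinate x_i by F_i(u, v) in f_i, and replace dx_i by d F_i = (∂F_i/∂u) du + (∂F_i/∂v) dv.
  For the x component: f_1(F) = -2*u*v - u - 9*v^2; d F_1 = (0) du + (6*v) dv
  For the y component: f_2(F) = 2*u*(-2*v - 1); d F_2 = (-2*v - 1) du + (-2*u) dv
Combining and collecting du, dv coefficients:
  coeff of du: 2*u*(4*v^2 + 4*v + 1)
  coeff of dv: 8*u^2*v + 4*u^2 - 12*u*v^2 - 6*u*v - 54*v^3
F^* omega = (2*u*(4*v^2 + 4*v + 1)) du + (8*u^2*v + 4*u^2 - 12*u*v^2 - 6*u*v - 54*v^3) dv.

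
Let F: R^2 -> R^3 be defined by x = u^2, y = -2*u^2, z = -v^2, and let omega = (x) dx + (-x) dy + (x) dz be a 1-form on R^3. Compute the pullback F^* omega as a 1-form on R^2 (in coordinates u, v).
F^* omega = (6*u^3) du + (-2*u^2*v) dv

Using F^*(f dg) = (f ∘ F) d(g ∘ F), substitute each coordinate x_i by F_i(u, v) in f_i, and replace dx_i by d F_i = (∂F_i/∂u) du + (∂F_i/∂v) dv.
  For the x component: f_1(F) = u^2; d F_1 = (2*u) du + (0) dv
  For the y component: f_2(F) = -u^2; d F_2 = (-4*u) du + (0) dv
  For the z component: f_3(F) = u^2; d F_3 = (0) du + (-2*v) dv
Combining and collecting du, dv coefficients:
  coeff of du: 6*u^3
  coeff of dv: -2*u^2*v
F^* omega = (6*u^3) du + (-2*u^2*v) dv.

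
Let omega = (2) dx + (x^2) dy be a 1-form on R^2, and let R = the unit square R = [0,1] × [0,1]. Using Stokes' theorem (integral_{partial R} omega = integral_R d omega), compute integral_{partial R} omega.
integral_(partial R) omega = 1

Stokes: integral_partial_R omega = integral_R d omega with d omega = (∂Q/∂x - ∂P/∂y) dx ∧ dy.
  ∂Q/∂x = 2*x
  ∂P/∂y = 0
  integrand = ∂Q/∂x - ∂P/∂y = 2*x.
Integrating over R: integral_0^1 integral_0^1 (2*x) dx dy = 1.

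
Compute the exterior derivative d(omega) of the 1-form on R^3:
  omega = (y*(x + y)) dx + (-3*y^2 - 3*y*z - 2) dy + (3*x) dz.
d(omega) = (-x - 2*y) dx ∧ dy + (3) dx ∧ dz + (3*y) dy ∧ dz

For a 1-form omega = sum_i f_i dx_i, the exterior derivative is
  d(omega) = sum_{i < j} (∂f_j/∂x_i - ∂f_i/∂x_j) dx_i ∧ dx_j.
  coefficient of dx ∧ dy: ∂f_2/∂x - ∂f_1/∂y = ∂(-3*y^2 - 3*y*z - 2)/∂x - ∂(y*(x + y))/∂y = -x - 2*y
  coefficient of dx ∧ dz: ∂f_3/∂x - ∂f_1/∂z = ∂(3*x)/∂x - ∂(y*(x + y))/∂z = 3
  coefficient of dy ∧ dz: ∂f_3/∂y - ∂f_2/∂z = ∂(3*x)/∂y - ∂(-3*y^2 - 3*y*z - 2)/∂z = 3*y
Assembling: d(omega) = (-x - 2*y) dx ∧ dy + (3) dx ∧ dz + (3*y) dy ∧ dz.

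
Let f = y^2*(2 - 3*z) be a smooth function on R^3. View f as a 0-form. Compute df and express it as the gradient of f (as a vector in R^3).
df = (0) dx + (2*y*(2 - 3*z)) dy + (-3*y^2) dz; grad f = (0, 2*y*(2 - 3*z), -3*y^2)

For a 0-form f, d f = (∂f/∂x) dx + (∂f/∂y) dy + (∂f/∂z) dz. The components of the vector representation are exactly the entries of grad f in Cartesian coordinates:
  ∂f/∂x = 0
  ∂f/∂y = 2*y*(2 - 3*z)
  ∂f/∂z = -3*y^2.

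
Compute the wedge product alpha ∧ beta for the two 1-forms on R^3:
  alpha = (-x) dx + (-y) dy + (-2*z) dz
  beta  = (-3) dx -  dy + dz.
alpha ∧ beta = (x - 3*y) dx ∧ dy + (-x - 6*z) dx ∧ dz + (-y - 2*z) dy ∧ dz

Distribute the wedge, using dx_i ∧ dx_j = -dx_j ∧ dx_i and dx_i ∧ dx_i = 0. For each pair (i, j) with i < j, the coefficient of dx_i ∧ dx_j in alpha ∧ beta is (alpha_i * beta_j - alpha_j * beta_i). Collecting: alpha ∧ beta = (x - 3*y) dx ∧ dy + (-x - 6*z) dx ∧ dz + (-y - 2*z) dy ∧ dz.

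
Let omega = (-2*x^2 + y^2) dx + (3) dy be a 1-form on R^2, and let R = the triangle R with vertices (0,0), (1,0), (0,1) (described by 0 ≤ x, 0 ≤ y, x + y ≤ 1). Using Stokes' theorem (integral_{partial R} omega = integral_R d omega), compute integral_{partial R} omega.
integral_(partial R) omega = -1/3

Stokes: integral_partial_R omega = integral_R d omega with d omega = (∂Q/∂x - ∂P/∂y) dx ∧ dy.
  ∂Q/∂x = 0
  ∂P/∂y = 2*y
  integrand = ∂Q/∂x - ∂P/∂y = -2*y.
Integrating over R: integral_0^1 integral_0^{1-x} (-2*y) dy dx = -1/3.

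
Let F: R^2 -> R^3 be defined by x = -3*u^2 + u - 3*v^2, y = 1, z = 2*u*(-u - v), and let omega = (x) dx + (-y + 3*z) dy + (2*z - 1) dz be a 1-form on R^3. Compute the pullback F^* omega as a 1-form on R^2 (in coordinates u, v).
F^* omega = (34*u^3 + 24*u^2*v - 9*u^2 + 26*u*v^2 + 5*u - 3*v^2 + 2*v) du + (8*u^3 + 26*u^2*v - 6*u*v + 2*u + 18*v^3) dv

Using F^*(f dg) = (f ∘ F) d(g ∘ F), substitute each coordinate x_i by F_i(u, v) in f_i, and replace dx_i by d F_i = (∂F_i/∂u) du + (∂F_i/∂v) dv.
  For the x component: f_1(F) = -3*u^2 + u - 3*v^2; d F_1 = (1 - 6*u) du + (-6*v) dv
  For the y component: f_2(F) = -6*u^2 - 6*u*v - 1; d F_2 = (0) du + (0) dv
  For the z component: f_3(F) = -4*u^2 - 4*u*v - 1; d F_3 = (-4*u - 2*v) du + (-2*u) dv
Combining and collecting du, dv coefficients:
  coeff of du: 34*u^3 + 24*u^2*v - 9*u^2 + 26*u*v^2 + 5*u - 3*v^2 + 2*v
  coeff of dv: 8*u^3 + 26*u^2*v - 6*u*v + 2*u + 18*v^3
F^* omega = (34*u^3 + 24*u^2*v - 9*u^2 + 26*u*v^2 + 5*u - 3*v^2 + 2*v) du + (8*u^3 + 26*u^2*v - 6*u*v + 2*u + 18*v^3) dv.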